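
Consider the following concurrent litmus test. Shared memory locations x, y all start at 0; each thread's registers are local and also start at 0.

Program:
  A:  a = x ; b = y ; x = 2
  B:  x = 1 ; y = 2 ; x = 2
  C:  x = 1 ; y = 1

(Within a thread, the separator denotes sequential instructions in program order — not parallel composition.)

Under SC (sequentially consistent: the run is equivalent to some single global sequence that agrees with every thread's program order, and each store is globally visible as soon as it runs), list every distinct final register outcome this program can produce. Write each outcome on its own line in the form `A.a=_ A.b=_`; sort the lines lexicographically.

A.a=0 A.b=0
A.a=0 A.b=1
A.a=0 A.b=2
A.a=1 A.b=0
A.a=1 A.b=1
A.a=1 A.b=2
A.a=2 A.b=1
A.a=2 A.b=2

outcome vector order: (A.a,A.b)
|SC outcomes| = 8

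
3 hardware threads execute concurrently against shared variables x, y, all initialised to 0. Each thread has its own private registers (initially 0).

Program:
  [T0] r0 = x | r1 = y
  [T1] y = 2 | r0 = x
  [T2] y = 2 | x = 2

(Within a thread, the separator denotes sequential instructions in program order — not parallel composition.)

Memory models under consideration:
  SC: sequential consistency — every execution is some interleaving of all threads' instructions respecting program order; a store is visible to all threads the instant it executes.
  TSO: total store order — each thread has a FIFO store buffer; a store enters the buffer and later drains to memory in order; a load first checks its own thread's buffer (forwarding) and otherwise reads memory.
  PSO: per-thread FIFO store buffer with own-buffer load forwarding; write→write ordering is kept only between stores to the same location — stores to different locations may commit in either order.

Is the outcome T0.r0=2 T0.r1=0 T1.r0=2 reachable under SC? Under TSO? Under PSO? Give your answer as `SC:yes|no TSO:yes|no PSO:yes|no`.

outcome vector order: (T0.r0,T0.r1,T1.r0)
SC (6): <0 0 0>, <0 0 2>, <0 2 0>, <0 2 2>, <2 2 0>, <2 2 2>
TSO (6): <0 0 0>, <0 0 2>, <0 2 0>, <0 2 2>, <2 2 0>, <2 2 2>
PSO (8): <0 0 0>, <0 0 2>, <0 2 0>, <0 2 2>, <2 0 0>, <2 0 2>, <2 2 0>, <2 2 2>
target <2 0 2> ∈ {PSO}

SC:no TSO:no PSO:yes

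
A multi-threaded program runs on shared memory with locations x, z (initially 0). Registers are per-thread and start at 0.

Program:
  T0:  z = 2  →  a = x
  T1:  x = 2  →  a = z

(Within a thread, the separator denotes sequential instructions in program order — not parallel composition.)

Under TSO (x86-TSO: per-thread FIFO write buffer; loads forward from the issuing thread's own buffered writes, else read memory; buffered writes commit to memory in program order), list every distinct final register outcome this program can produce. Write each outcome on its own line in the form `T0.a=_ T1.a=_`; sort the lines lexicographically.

T0.a=0 T1.a=0
T0.a=0 T1.a=2
T0.a=2 T1.a=0
T0.a=2 T1.a=2

outcome vector order: (T0.a,T1.a)
|TSO outcomes| = 4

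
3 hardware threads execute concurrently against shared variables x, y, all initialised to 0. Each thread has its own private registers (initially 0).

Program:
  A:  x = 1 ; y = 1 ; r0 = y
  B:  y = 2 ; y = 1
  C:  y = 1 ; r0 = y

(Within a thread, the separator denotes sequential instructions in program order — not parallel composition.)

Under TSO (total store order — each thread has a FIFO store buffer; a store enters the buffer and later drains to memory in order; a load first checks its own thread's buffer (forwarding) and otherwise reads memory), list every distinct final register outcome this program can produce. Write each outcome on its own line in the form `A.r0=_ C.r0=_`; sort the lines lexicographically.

outcome vector order: (A.r0,C.r0)
|TSO outcomes| = 4

A.r0=1 C.r0=1
A.r0=1 C.r0=2
A.r0=2 C.r0=1
A.r0=2 C.r0=2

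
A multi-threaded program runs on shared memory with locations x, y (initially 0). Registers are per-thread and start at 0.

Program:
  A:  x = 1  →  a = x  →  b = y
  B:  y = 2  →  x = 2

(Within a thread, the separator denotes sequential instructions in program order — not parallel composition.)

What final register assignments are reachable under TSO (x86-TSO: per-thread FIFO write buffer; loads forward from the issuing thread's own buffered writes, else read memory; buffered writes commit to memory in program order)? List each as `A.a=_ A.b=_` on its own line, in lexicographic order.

outcome vector order: (A.a,A.b)
|TSO outcomes| = 3

A.a=1 A.b=0
A.a=1 A.b=2
A.a=2 A.b=2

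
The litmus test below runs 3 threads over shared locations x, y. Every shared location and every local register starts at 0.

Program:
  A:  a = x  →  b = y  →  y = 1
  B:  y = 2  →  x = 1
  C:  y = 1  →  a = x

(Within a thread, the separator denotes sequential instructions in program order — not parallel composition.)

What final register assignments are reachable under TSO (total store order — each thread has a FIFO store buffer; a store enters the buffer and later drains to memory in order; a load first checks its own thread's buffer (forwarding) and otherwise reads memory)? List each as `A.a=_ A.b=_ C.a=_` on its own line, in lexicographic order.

outcome vector order: (A.a,A.b,C.a)
|TSO outcomes| = 10

A.a=0 A.b=0 C.a=0
A.a=0 A.b=0 C.a=1
A.a=0 A.b=1 C.a=0
A.a=0 A.b=1 C.a=1
A.a=0 A.b=2 C.a=0
A.a=0 A.b=2 C.a=1
A.a=1 A.b=1 C.a=0
A.a=1 A.b=1 C.a=1
A.a=1 A.b=2 C.a=0
A.a=1 A.b=2 C.a=1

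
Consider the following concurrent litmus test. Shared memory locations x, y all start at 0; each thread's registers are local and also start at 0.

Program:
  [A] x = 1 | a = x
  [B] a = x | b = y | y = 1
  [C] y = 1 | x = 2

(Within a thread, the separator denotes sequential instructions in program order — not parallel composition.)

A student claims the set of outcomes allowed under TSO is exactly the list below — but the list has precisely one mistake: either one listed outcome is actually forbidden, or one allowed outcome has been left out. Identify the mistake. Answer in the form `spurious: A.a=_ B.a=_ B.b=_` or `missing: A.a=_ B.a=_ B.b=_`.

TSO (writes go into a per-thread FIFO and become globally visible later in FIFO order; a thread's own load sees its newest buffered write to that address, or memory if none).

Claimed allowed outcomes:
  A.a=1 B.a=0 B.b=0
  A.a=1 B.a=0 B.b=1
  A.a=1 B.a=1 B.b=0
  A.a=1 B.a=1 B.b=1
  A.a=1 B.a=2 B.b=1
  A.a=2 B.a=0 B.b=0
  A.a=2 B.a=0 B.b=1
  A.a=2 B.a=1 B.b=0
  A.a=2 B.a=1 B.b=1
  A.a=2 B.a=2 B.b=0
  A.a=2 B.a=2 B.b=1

spurious: A.a=2 B.a=2 B.b=0

outcome vector order: (A.a,B.a,B.b)
TSO (10): 1/0/0, 1/0/1, 1/1/0, 1/1/1, 1/2/1, 2/0/0, 2/0/1, 2/1/0, 2/1/1, 2/2/1
claimed∖TSO = {2/2/0}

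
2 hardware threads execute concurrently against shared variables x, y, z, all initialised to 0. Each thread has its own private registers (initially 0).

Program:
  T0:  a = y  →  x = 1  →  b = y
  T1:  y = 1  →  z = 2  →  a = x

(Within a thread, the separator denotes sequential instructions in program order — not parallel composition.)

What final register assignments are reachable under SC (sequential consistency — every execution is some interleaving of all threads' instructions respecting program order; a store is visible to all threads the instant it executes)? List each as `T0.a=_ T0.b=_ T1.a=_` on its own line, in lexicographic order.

T0.a=0 T0.b=0 T1.a=1
T0.a=0 T0.b=1 T1.a=0
T0.a=0 T0.b=1 T1.a=1
T0.a=1 T0.b=1 T1.a=0
T0.a=1 T0.b=1 T1.a=1

outcome vector order: (T0.a,T0.b,T1.a)
|SC outcomes| = 5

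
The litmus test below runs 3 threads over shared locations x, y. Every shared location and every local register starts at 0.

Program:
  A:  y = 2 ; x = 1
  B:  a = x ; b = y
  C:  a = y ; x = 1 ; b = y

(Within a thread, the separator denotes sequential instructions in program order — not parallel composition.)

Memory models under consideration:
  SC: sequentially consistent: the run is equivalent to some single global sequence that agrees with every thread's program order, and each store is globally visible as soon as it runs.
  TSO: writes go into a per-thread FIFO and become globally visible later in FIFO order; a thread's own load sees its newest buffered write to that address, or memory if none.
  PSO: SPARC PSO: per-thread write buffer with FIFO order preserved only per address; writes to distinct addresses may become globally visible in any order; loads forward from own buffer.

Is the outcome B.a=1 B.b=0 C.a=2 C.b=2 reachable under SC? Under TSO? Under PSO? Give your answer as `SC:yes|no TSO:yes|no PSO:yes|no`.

SC:no TSO:no PSO:yes

outcome vector order: (B.a,B.b,C.a,C.b)
SC (11): (0,0,0,0) (0,0,0,2) (0,0,2,2) (0,2,0,0) (0,2,0,2) (0,2,2,2) (1,0,0,0) (1,0,0,2) (1,2,0,0) (1,2,0,2) (1,2,2,2)
TSO (11): (0,0,0,0) (0,0,0,2) (0,0,2,2) (0,2,0,0) (0,2,0,2) (0,2,2,2) (1,0,0,0) (1,0,0,2) (1,2,0,0) (1,2,0,2) (1,2,2,2)
PSO (12): (0,0,0,0) (0,0,0,2) (0,0,2,2) (0,2,0,0) (0,2,0,2) (0,2,2,2) (1,0,0,0) (1,0,0,2) (1,0,2,2) (1,2,0,0) (1,2,0,2) (1,2,2,2)
target (1,0,2,2) ∈ {PSO}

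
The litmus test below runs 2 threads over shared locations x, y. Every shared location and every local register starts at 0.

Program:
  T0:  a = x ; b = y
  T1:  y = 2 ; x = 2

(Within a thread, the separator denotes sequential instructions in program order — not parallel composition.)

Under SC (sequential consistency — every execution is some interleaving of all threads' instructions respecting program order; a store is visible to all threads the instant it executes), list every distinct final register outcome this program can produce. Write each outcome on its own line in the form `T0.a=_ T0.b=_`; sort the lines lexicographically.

T0.a=0 T0.b=0
T0.a=0 T0.b=2
T0.a=2 T0.b=2

outcome vector order: (T0.a,T0.b)
|SC outcomes| = 3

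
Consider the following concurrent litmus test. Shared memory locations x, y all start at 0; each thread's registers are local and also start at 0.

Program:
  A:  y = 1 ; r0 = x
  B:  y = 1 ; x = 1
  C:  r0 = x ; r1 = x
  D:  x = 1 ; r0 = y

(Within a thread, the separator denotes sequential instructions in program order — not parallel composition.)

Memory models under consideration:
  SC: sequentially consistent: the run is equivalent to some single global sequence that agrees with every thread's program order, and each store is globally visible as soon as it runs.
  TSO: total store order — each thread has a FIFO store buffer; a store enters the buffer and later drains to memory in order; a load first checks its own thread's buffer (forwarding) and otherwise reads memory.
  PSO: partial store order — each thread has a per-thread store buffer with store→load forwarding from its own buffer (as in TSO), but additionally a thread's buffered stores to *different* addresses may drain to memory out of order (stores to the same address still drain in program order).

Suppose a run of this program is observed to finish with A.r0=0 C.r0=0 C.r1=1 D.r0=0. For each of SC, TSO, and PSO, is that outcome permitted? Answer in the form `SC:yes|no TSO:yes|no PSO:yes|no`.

outcome vector order: (A.r0,C.r0,C.r1,D.r0)
SC (9): 0/0/0/1 0/0/1/1 0/1/1/1 1/0/0/0 1/0/0/1 1/0/1/0 1/0/1/1 1/1/1/0 1/1/1/1
TSO (12): 0/0/0/0 0/0/0/1 0/0/1/0 0/0/1/1 0/1/1/0 0/1/1/1 1/0/0/0 1/0/0/1 1/0/1/0 1/0/1/1 1/1/1/0 1/1/1/1
PSO (12): 0/0/0/0 0/0/0/1 0/0/1/0 0/0/1/1 0/1/1/0 0/1/1/1 1/0/0/0 1/0/0/1 1/0/1/0 1/0/1/1 1/1/1/0 1/1/1/1
target 0/0/1/0 ∈ {TSO,PSO}

SC:no TSO:yes PSO:yes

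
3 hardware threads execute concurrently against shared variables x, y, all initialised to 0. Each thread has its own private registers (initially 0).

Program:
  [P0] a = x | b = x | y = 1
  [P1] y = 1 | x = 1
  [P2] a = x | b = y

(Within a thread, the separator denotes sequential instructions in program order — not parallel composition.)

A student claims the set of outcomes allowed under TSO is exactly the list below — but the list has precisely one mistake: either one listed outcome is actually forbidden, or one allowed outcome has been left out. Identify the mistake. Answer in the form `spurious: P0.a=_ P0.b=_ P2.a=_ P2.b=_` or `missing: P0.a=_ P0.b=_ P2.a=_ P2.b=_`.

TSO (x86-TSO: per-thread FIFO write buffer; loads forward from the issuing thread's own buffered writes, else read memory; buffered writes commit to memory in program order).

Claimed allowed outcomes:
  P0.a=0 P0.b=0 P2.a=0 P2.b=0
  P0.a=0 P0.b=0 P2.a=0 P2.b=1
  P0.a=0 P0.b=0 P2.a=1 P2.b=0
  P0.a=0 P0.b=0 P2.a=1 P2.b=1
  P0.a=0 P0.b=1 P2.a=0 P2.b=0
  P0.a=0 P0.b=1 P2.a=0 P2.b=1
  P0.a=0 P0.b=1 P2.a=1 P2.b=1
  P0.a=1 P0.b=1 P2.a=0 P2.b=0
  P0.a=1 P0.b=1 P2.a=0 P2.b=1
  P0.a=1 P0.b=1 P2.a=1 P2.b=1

outcome vector order: (P0.a,P0.b,P2.a,P2.b)
[TSO] allowed = {(0,0,0,0) (0,0,0,1) (0,0,1,1) (0,1,0,0) (0,1,0,1) (0,1,1,1) (1,1,0,0) (1,1,0,1) (1,1,1,1)}
claimed∖TSO = {(0,0,1,0)}

spurious: P0.a=0 P0.b=0 P2.a=1 P2.b=0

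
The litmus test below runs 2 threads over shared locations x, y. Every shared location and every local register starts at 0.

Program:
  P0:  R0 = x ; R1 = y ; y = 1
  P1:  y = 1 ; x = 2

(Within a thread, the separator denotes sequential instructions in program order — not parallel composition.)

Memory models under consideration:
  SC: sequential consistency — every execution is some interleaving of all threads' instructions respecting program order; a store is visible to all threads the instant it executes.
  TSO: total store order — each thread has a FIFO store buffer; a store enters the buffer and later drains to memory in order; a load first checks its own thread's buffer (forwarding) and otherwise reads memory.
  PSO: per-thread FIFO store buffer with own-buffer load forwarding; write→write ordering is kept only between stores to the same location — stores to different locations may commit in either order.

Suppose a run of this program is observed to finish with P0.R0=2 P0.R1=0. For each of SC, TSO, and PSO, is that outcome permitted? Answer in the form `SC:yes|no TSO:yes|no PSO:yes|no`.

outcome vector order: (P0.R0,P0.R1)
[SC] allowed = {(0,0); (0,1); (2,1)}
[TSO] allowed = {(0,0); (0,1); (2,1)}
[PSO] allowed = {(0,0); (0,1); (2,0); (2,1)}
target (2,0) ∈ {PSO}

SC:no TSO:no PSO:yes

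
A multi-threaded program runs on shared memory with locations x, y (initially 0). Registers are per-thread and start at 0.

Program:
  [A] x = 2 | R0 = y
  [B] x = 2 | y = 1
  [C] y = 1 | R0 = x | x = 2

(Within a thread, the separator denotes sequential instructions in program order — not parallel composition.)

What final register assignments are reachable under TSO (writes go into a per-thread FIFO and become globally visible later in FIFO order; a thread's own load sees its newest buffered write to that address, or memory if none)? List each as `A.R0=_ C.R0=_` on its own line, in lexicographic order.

outcome vector order: (A.R0,C.R0)
|TSO outcomes| = 4

A.R0=0 C.R0=0
A.R0=0 C.R0=2
A.R0=1 C.R0=0
A.R0=1 C.R0=2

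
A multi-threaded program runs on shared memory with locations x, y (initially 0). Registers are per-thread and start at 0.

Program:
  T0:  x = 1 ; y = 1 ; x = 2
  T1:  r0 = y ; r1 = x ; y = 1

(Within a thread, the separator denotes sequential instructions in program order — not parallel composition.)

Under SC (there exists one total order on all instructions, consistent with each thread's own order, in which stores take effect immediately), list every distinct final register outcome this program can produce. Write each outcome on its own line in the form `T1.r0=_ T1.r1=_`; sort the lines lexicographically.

T1.r0=0 T1.r1=0
T1.r0=0 T1.r1=1
T1.r0=0 T1.r1=2
T1.r0=1 T1.r1=1
T1.r0=1 T1.r1=2

outcome vector order: (T1.r0,T1.r1)
|SC outcomes| = 5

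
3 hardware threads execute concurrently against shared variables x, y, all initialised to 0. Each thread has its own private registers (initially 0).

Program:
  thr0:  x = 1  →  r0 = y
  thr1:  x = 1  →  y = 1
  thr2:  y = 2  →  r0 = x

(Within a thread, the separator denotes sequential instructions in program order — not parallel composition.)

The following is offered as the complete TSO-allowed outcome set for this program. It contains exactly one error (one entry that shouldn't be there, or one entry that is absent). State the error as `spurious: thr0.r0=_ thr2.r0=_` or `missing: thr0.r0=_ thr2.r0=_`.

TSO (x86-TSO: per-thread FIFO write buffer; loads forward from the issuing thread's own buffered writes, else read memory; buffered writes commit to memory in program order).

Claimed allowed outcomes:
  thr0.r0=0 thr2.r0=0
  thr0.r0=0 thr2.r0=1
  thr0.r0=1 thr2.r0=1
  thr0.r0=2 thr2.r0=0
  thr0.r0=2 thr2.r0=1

outcome vector order: (thr0.r0,thr2.r0)
TSO (6): (0,0) (0,1) (1,0) (1,1) (2,0) (2,1)
TSO∖claimed = {(1,0)}

missing: thr0.r0=1 thr2.r0=0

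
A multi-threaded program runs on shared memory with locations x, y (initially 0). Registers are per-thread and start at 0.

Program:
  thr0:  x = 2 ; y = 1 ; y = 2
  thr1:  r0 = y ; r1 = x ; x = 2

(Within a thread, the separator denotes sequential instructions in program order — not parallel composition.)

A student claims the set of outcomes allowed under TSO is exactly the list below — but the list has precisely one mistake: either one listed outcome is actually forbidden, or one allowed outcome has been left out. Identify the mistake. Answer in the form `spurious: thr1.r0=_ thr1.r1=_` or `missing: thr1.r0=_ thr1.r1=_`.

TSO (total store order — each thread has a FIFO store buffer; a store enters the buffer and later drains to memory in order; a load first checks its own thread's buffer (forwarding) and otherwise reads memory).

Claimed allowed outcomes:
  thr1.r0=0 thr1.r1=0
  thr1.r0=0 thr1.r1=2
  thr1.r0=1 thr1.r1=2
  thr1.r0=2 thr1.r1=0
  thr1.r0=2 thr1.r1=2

spurious: thr1.r0=2 thr1.r1=0

outcome vector order: (thr1.r0,thr1.r1)
TSO (4): <0 0>; <0 2>; <1 2>; <2 2>
claimed∖TSO = {<2 0>}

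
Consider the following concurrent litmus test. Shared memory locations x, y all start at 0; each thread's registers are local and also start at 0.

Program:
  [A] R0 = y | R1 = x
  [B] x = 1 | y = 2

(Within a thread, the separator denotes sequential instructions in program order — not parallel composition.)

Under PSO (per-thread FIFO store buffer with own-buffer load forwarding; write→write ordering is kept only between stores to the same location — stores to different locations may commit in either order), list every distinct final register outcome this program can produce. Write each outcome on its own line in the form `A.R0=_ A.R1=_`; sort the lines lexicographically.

outcome vector order: (A.R0,A.R1)
|PSO outcomes| = 4

A.R0=0 A.R1=0
A.R0=0 A.R1=1
A.R0=2 A.R1=0
A.R0=2 A.R1=1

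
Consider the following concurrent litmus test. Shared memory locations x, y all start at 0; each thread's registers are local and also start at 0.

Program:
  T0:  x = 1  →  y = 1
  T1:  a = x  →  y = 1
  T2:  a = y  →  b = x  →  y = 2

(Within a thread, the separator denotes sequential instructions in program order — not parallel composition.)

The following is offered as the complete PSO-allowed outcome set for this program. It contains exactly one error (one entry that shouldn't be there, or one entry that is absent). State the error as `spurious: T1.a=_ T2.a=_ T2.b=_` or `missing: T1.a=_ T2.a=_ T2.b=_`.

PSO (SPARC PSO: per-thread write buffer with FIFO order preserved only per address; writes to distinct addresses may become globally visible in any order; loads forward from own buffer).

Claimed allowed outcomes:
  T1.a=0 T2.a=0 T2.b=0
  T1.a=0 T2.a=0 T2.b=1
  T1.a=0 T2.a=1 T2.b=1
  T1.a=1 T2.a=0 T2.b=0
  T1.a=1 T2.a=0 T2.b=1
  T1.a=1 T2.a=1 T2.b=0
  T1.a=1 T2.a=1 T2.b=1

missing: T1.a=0 T2.a=1 T2.b=0

outcome vector order: (T1.a,T2.a,T2.b)
under PSO → 000 001 010 011 100 101 110 111
PSO∖claimed = {010}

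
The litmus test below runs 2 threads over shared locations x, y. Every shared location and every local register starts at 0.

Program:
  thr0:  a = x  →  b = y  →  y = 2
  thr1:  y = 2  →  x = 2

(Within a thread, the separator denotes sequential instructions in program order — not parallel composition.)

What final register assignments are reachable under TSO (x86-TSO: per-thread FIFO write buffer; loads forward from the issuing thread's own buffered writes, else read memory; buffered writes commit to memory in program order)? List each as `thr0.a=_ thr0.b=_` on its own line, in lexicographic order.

thr0.a=0 thr0.b=0
thr0.a=0 thr0.b=2
thr0.a=2 thr0.b=2

outcome vector order: (thr0.a,thr0.b)
|TSO outcomes| = 3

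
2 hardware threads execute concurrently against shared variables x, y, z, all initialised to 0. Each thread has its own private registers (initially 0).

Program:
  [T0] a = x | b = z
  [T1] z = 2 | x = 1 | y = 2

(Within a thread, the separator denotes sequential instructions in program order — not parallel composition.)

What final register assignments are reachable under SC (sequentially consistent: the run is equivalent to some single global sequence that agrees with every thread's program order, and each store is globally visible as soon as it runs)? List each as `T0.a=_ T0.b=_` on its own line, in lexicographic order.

T0.a=0 T0.b=0
T0.a=0 T0.b=2
T0.a=1 T0.b=2

outcome vector order: (T0.a,T0.b)
|SC outcomes| = 3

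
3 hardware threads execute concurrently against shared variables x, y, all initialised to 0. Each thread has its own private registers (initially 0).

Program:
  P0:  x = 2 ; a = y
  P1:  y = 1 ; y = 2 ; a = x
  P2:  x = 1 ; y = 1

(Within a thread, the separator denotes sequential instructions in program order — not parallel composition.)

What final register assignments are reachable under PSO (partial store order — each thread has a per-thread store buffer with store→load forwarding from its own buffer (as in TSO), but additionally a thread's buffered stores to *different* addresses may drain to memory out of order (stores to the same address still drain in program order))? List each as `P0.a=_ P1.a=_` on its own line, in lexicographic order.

outcome vector order: (P0.a,P1.a)
|PSO outcomes| = 9

P0.a=0 P1.a=0
P0.a=0 P1.a=1
P0.a=0 P1.a=2
P0.a=1 P1.a=0
P0.a=1 P1.a=1
P0.a=1 P1.a=2
P0.a=2 P1.a=0
P0.a=2 P1.a=1
P0.a=2 P1.a=2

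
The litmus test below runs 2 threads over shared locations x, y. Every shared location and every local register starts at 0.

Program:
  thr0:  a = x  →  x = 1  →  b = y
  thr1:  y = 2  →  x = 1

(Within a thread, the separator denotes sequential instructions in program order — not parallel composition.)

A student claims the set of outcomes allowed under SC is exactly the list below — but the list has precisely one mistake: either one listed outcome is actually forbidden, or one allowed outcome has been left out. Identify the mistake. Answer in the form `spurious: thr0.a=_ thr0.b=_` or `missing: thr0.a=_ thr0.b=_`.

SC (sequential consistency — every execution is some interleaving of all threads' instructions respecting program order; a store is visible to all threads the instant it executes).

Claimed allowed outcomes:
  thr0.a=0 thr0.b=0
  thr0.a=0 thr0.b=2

outcome vector order: (thr0.a,thr0.b)
[SC] allowed = {(0,0); (0,2); (1,2)}
SC∖claimed = {(1,2)}

missing: thr0.a=1 thr0.b=2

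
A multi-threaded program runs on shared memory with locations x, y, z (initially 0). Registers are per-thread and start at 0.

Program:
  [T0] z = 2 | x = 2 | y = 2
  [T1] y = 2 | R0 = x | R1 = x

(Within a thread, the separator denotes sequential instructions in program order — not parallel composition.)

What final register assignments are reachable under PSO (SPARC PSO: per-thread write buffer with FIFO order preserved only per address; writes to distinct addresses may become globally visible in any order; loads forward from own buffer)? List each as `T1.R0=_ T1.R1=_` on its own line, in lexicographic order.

T1.R0=0 T1.R1=0
T1.R0=0 T1.R1=2
T1.R0=2 T1.R1=2

outcome vector order: (T1.R0,T1.R1)
|PSO outcomes| = 3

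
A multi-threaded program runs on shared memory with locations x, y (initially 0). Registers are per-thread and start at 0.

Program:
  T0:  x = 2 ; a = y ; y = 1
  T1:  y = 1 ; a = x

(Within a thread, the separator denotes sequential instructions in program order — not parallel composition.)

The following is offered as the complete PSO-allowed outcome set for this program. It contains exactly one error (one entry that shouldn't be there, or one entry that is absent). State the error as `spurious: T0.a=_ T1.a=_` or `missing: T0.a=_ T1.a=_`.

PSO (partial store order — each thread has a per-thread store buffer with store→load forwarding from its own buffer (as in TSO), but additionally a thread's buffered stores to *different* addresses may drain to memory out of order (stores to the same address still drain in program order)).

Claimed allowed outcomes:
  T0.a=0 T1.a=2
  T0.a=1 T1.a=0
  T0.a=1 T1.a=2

outcome vector order: (T0.a,T1.a)
PSO (4): 0/0, 0/2, 1/0, 1/2
PSO∖claimed = {0/0}

missing: T0.a=0 T1.a=0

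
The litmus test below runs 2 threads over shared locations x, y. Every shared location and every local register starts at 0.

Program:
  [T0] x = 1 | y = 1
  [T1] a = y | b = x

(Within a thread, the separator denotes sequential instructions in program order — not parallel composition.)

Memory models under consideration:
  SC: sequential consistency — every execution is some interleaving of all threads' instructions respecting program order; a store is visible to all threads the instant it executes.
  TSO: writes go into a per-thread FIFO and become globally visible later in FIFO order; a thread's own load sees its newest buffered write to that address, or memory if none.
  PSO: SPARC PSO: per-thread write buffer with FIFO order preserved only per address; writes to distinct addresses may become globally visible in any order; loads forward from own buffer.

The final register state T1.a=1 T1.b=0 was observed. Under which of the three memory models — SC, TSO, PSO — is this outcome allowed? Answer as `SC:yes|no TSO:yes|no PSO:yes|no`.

SC:no TSO:no PSO:yes

outcome vector order: (T1.a,T1.b)
under SC → (0,0); (0,1); (1,1)
under TSO → (0,0); (0,1); (1,1)
under PSO → (0,0); (0,1); (1,0); (1,1)
target (1,0) ∈ {PSO}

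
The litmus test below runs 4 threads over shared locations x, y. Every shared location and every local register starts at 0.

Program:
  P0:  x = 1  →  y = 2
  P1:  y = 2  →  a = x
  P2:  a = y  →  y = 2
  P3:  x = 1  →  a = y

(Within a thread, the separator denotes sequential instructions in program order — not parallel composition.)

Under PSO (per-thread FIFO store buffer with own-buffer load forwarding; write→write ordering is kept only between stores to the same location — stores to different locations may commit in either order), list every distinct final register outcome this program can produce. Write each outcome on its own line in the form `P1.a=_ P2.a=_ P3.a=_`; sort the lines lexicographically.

P1.a=0 P2.a=0 P3.a=0
P1.a=0 P2.a=0 P3.a=2
P1.a=0 P2.a=2 P3.a=0
P1.a=0 P2.a=2 P3.a=2
P1.a=1 P2.a=0 P3.a=0
P1.a=1 P2.a=0 P3.a=2
P1.a=1 P2.a=2 P3.a=0
P1.a=1 P2.a=2 P3.a=2

outcome vector order: (P1.a,P2.a,P3.a)
|PSO outcomes| = 8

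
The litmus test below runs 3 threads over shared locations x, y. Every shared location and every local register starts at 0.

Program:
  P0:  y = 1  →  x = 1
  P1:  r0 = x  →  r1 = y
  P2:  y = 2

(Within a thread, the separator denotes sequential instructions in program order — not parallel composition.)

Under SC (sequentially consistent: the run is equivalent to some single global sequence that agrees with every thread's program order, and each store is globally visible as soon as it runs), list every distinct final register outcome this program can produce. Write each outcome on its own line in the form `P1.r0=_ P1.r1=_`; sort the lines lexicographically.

P1.r0=0 P1.r1=0
P1.r0=0 P1.r1=1
P1.r0=0 P1.r1=2
P1.r0=1 P1.r1=1
P1.r0=1 P1.r1=2

outcome vector order: (P1.r0,P1.r1)
|SC outcomes| = 5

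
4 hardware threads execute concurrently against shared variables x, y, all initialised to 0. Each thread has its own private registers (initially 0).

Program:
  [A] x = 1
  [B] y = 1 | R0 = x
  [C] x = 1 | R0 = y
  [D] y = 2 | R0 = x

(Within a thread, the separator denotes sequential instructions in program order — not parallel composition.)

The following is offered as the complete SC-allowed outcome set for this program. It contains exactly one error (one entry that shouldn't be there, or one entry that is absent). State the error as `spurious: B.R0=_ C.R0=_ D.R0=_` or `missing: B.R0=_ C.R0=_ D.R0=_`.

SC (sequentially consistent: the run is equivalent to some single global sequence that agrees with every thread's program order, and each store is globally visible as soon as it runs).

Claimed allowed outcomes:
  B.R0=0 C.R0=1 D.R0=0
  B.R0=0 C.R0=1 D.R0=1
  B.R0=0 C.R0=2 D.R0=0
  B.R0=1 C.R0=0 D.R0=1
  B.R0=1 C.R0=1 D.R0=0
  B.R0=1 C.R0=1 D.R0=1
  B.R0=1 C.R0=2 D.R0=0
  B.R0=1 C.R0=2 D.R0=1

missing: B.R0=0 C.R0=2 D.R0=1

outcome vector order: (B.R0,C.R0,D.R0)
[SC] allowed = {010; 011; 020; 021; 101; 110; 111; 120; 121}
SC∖claimed = {021}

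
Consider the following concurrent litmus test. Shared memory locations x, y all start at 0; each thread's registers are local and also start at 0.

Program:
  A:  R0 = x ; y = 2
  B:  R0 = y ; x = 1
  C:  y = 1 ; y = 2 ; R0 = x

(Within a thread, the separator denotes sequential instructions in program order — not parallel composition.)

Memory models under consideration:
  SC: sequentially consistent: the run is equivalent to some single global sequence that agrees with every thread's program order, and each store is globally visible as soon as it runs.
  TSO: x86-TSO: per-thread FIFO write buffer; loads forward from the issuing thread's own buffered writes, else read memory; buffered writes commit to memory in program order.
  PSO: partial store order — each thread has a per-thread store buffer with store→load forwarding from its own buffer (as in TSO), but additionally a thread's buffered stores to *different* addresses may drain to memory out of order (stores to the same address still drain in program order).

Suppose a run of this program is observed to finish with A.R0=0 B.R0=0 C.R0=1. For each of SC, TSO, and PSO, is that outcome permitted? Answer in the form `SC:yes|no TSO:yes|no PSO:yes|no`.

SC:yes TSO:yes PSO:yes

outcome vector order: (A.R0,B.R0,C.R0)
[SC] allowed = {000, 001, 010, 011, 020, 021, 100, 101, 110, 111, 120, 121}
[TSO] allowed = {000, 001, 010, 011, 020, 021, 100, 101, 110, 111, 120, 121}
[PSO] allowed = {000, 001, 010, 011, 020, 021, 100, 101, 110, 111, 120, 121}
target 001 ∈ {SC,TSO,PSO}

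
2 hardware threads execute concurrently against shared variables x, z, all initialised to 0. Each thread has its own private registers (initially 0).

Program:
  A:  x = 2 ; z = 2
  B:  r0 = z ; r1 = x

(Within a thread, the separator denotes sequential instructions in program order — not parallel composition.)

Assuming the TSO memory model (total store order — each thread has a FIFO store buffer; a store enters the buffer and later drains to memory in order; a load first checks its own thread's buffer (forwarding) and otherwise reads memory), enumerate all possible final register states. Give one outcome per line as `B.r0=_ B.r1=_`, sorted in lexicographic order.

B.r0=0 B.r1=0
B.r0=0 B.r1=2
B.r0=2 B.r1=2

outcome vector order: (B.r0,B.r1)
|TSO outcomes| = 3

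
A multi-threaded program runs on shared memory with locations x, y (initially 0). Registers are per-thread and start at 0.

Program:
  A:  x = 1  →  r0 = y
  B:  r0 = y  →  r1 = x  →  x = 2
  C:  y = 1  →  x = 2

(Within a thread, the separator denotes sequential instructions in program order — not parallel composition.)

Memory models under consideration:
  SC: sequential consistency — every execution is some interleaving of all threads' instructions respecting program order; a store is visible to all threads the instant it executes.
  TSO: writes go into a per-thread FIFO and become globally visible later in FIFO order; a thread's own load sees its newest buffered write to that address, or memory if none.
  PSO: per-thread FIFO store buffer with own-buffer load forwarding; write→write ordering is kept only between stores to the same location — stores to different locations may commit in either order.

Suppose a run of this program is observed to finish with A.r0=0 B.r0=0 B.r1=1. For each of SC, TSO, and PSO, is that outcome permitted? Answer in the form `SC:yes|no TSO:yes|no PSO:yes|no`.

SC:yes TSO:yes PSO:yes

outcome vector order: (A.r0,B.r0,B.r1)
under SC → (0,0,0), (0,0,1), (0,0,2), (0,1,1), (0,1,2), (1,0,0), (1,0,1), (1,0,2), (1,1,0), (1,1,1), (1,1,2)
under TSO → (0,0,0), (0,0,1), (0,0,2), (0,1,0), (0,1,1), (0,1,2), (1,0,0), (1,0,1), (1,0,2), (1,1,0), (1,1,1), (1,1,2)
under PSO → (0,0,0), (0,0,1), (0,0,2), (0,1,0), (0,1,1), (0,1,2), (1,0,0), (1,0,1), (1,0,2), (1,1,0), (1,1,1), (1,1,2)
target (0,0,1) ∈ {SC,TSO,PSO}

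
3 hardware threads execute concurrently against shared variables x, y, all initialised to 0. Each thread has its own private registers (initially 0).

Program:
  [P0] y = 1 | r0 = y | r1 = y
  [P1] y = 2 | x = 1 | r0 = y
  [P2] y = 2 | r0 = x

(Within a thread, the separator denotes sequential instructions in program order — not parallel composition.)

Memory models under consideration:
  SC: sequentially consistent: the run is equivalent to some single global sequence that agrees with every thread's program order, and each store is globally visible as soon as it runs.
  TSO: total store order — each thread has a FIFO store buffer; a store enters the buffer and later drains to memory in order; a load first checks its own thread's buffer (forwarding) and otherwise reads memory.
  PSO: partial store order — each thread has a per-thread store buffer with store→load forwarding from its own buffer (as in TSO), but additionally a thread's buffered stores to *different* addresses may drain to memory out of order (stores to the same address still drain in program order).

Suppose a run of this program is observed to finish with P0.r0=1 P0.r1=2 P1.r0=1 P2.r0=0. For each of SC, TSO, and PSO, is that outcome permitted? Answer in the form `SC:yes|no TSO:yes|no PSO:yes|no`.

outcome vector order: (P0.r0,P0.r1,P1.r0,P2.r0)
SC: 10 outcomes — {(1,1,1,0), (1,1,1,1), (1,1,2,0), (1,1,2,1), (1,2,1,1), (1,2,2,0), (1,2,2,1), (2,2,1,1), (2,2,2,0), (2,2,2,1)}
TSO: 12 outcomes — {(1,1,1,0), (1,1,1,1), (1,1,2,0), (1,1,2,1), (1,2,1,0), (1,2,1,1), (1,2,2,0), (1,2,2,1), (2,2,1,0), (2,2,1,1), (2,2,2,0), (2,2,2,1)}
PSO: 12 outcomes — {(1,1,1,0), (1,1,1,1), (1,1,2,0), (1,1,2,1), (1,2,1,0), (1,2,1,1), (1,2,2,0), (1,2,2,1), (2,2,1,0), (2,2,1,1), (2,2,2,0), (2,2,2,1)}
target (1,2,1,0) ∈ {TSO,PSO}

SC:no TSO:yes PSO:yes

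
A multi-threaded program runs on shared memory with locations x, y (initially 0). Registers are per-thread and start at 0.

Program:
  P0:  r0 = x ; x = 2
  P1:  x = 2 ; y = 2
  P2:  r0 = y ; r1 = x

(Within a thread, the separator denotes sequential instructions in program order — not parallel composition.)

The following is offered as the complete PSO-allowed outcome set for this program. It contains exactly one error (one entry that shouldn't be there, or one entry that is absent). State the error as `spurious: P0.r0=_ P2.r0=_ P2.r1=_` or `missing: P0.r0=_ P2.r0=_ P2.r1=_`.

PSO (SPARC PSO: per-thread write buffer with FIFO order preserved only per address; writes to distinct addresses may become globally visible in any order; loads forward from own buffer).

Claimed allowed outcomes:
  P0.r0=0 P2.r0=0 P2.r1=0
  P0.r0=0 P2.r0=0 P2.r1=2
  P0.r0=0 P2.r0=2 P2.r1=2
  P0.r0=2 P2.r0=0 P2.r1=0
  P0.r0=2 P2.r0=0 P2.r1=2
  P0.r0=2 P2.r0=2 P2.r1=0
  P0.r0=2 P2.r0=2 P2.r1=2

missing: P0.r0=0 P2.r0=2 P2.r1=0

outcome vector order: (P0.r0,P2.r0,P2.r1)
PSO: 8 outcomes — {(0,0,0); (0,0,2); (0,2,0); (0,2,2); (2,0,0); (2,0,2); (2,2,0); (2,2,2)}
PSO∖claimed = {(0,2,0)}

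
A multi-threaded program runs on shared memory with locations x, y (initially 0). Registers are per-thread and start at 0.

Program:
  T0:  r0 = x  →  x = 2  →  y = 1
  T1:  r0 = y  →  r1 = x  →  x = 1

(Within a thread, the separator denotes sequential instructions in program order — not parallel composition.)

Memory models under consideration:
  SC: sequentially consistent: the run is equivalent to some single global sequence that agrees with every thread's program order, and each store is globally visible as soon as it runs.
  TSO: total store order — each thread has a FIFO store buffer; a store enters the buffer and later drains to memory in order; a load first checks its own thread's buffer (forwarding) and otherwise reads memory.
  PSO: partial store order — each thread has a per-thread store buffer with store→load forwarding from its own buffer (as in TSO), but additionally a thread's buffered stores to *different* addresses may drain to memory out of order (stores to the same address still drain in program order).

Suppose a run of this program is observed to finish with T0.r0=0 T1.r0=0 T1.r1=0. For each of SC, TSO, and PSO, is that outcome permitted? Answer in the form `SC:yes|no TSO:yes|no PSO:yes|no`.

outcome vector order: (T0.r0,T1.r0,T1.r1)
[SC] allowed = {<0 0 0>; <0 0 2>; <0 1 2>; <1 0 0>}
[TSO] allowed = {<0 0 0>; <0 0 2>; <0 1 2>; <1 0 0>}
[PSO] allowed = {<0 0 0>; <0 0 2>; <0 1 0>; <0 1 2>; <1 0 0>}
target <0 0 0> ∈ {SC,TSO,PSO}

SC:yes TSO:yes PSO:yes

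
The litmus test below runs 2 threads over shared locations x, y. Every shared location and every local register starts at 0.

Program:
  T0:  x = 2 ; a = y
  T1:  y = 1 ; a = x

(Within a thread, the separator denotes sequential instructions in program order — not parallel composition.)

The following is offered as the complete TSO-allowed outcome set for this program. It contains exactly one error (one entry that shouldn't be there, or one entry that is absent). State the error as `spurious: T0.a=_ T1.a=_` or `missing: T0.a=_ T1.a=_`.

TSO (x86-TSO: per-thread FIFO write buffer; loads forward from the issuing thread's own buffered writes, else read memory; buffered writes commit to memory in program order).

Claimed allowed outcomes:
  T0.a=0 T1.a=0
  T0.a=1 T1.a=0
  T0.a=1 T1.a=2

outcome vector order: (T0.a,T1.a)
TSO: 4 outcomes — {(0,0); (0,2); (1,0); (1,2)}
TSO∖claimed = {(0,2)}

missing: T0.a=0 T1.a=2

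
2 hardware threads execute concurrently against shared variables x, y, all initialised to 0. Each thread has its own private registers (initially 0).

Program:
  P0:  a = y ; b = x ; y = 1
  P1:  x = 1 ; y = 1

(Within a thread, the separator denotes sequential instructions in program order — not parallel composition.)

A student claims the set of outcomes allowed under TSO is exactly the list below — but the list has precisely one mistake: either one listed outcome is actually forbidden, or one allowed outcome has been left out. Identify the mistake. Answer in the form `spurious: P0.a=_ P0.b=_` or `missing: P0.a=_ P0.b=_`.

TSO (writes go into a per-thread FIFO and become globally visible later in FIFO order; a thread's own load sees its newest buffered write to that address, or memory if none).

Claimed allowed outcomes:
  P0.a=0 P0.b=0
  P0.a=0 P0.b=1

outcome vector order: (P0.a,P0.b)
TSO: 3 outcomes — {(0,0), (0,1), (1,1)}
TSO∖claimed = {(1,1)}

missing: P0.a=1 P0.b=1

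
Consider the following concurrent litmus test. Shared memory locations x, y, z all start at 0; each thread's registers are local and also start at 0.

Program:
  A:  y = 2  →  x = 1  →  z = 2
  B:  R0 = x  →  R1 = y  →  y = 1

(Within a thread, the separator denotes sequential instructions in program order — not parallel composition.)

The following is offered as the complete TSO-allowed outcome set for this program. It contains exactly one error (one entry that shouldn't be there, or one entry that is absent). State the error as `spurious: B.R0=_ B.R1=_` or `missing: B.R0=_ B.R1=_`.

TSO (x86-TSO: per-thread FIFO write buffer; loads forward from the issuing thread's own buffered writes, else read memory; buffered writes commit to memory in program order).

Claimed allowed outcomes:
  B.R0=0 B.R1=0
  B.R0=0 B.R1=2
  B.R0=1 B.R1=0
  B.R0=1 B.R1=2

spurious: B.R0=1 B.R1=0

outcome vector order: (B.R0,B.R1)
TSO (3): (0,0) (0,2) (1,2)
claimed∖TSO = {(1,0)}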